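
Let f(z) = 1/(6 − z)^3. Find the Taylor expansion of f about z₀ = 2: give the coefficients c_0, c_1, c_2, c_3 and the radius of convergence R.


Let w = z − z₀, so z = z₀ + w.
Then 6 − z = 6 − (z₀ + w) = (6 − z₀) − w = 4 − w.
f(z) = 1/(4 − w)^3 = (1/(4)^3) · (1 − w/(4))^{−3}.
By the binomial series (1−u)^{−3} = Σ_{n≥0} C(n+2, 2) u^n for |u|<1, with u = w/(4):
  c_n = C(n+2, 2) / (4)^(n+3).
  c_0 = 1/(4)^3 = 1/64.
  c_1 = 3/(4)^4 = 3/256.
  c_2 = 6/(4)^5 = 3/512.
  c_3 = 10/(4)^6 = 5/2048.
The series is valid for |w/d| < 1, i.e. |z − z₀| < |d|.
Radius of convergence: R = |6 − z₀| = |4| = 4 (distance from z₀ to the singularity z = 6).

c_0 = 1/64, c_1 = 3/256, c_2 = 3/512, c_3 = 5/2048; R = 4.


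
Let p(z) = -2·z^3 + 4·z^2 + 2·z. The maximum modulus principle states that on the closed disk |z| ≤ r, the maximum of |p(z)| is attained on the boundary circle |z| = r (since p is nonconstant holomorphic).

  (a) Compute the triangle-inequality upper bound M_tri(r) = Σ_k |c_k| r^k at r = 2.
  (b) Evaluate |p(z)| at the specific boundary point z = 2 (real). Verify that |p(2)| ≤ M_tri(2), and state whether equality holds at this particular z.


Coefficients: c_0 = 0, c_1 = 2, c_2 = 4, c_3 = -2. Radius r = 2.
Part (a). Triangle bound: M_tri(r) = Σ_k |c_k| r^k
  = |0|·2^0 + |2|·2^1 + |4|·2^2 + |-2|·2^3
  = 0 + 4 + 16 + 16 = 36.
This bounds M(r) := max_{|z|=r} |p(z)| from above; equality holds iff all terms c_k z^k can be made to align in phase at a single z on |z|=r.
Part (b). At z = 2 (real, on the circle |z| = r):
  p(2) = (0)·2^0 + (2)·2^1 + (4)·2^2 + (-2)·2^3 = 4.
  |p(2)| = 4.
Check: |p(2)| = 4 ≤ 36 = M_tri(2). ✓ Equality does not hold at z = 2 (the coefficients have mixed signs, so the terms do not all align in phase there).

M_tri(2) = 36; |p(2)| = 4; equality at z=2: no.


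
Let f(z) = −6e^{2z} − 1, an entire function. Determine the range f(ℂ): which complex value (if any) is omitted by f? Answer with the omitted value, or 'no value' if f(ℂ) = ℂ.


Little Picard bounds the complement of f(ℂ) to at most one point.
e^{2z} is never zero on ℂ, so -6·e^{2z} takes every value in ℂ ∖ {0}. Adding -1 shifts the range to ℂ ∖ {-1}. Thus f omits exactly the value -1.

Omitted value: -1.


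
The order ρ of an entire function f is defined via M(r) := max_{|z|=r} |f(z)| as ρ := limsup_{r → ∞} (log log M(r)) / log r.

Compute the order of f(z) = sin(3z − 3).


sin(w) is a linear combination of e^{iw} and e^{−iw} (or e^w, e^{−w} in the hyperbolic case), so |sin(w)| ≤ e^{|w|}. With w = 3z − 3, |w| ≤ 3|z| + 3 = 3r + 3 on |z| = r, giving M(r) ≤ e^{3r + 3}, so ρ ≤ 1. On a suitable ray (z = it for sin/cos; z = t for sinh/cosh, t real → ∞), |sin(3z − 3)| grows like e^{3|t|}/2, so ρ ≥ 1. Hence ρ = 1.
Therefore ρ = 1.

Order ρ = 1.


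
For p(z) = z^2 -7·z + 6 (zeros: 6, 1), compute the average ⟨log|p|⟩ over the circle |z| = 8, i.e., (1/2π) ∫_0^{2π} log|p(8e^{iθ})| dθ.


Zeros: 1, 6; r = 8.
Inside |z| < r: 1, 6. Outside (|z| ≥ r): ∅.
p(0) = 6, so log|p(0)| = log(6) = 1.7918.
Apply Jensen: I(r) = log|p(0)| + Σ_k log(r/|z_k|), summed over zeros inside |z| < r.
  log(r/|z_k|) for z_k = 6: log(8/6) = 0.2877
  log(r/|z_k|) for z_k = 1: log(8/1) = 2.0794
Sum over inside zeros: 2.3671.
I(r) = log|p(0)| + (inside sum) = 1.7918 + 2.3671 = 4.1589.
Closed form (all zeros inside, monic): I(r) = n·log(r) = 2·log(8) = 4.1589. ✓

I(r) ≈ 4.1589.


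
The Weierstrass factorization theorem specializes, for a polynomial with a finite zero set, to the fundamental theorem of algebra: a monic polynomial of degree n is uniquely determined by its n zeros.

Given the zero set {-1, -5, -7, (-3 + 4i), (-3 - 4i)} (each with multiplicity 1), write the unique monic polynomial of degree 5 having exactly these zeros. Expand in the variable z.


The polynomial is p(z) = ∏_{α ∈ S} (z − α), where S = {-1, -5, -7, (-3 + 4i), (-3 - 4i)}.
Expanding the product yields: p(z) = z^5 + 19·z^4 + 150·z^3 + 642·z^2 + 1385·z + 875.
Note conjugate pairs combine to real quadratics: (z − (-3+4i))(z − (-3−4i)) = z² + 6z + 25.
The resulting polynomial has degree 5 and real coefficients as required.

p(z) = z^5 + 19·z^4 + 150·z^3 + 642·z^2 + 1385·z + 875.


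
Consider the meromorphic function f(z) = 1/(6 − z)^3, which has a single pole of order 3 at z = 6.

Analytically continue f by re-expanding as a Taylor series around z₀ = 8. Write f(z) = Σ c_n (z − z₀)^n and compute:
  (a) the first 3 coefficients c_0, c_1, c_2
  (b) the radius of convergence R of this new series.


Let w = z − z₀, so z = z₀ + w.
Then 6 − z = 6 − (z₀ + w) = (6 − z₀) − w = -2 − w.
f(z) = 1/(-2 − w)^3 = (1/(-2)^3) · (1 − w/(-2))^{−3}.
By the binomial series (1−u)^{−3} = Σ_{n≥0} C(n+2, 2) u^n for |u|<1, with u = w/(-2):
  c_n = C(n+2, 2) / (-2)^(n+3).
  c_0 = 1/(-2)^3 = -1/8.
  c_1 = 3/(-2)^4 = 3/16.
  c_2 = 6/(-2)^5 = -3/16.
The series is valid for |w/d| < 1, i.e. |z − z₀| < |d|.
Radius of convergence: R = |6 − z₀| = |-2| = 2 (distance from z₀ to the singularity z = 6).

c_0 = -1/8, c_1 = 3/16, c_2 = -3/16; R = 2.


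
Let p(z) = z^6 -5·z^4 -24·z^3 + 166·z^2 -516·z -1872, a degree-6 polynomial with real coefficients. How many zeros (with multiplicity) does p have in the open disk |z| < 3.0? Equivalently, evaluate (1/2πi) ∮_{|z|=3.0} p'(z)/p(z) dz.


The zeros of p are: (2 + 3i), (2 - 3i), 4, -2, (-3 + 3i), (-3 - 3i).
Their magnitudes are: 3.606, 3.606, 4, 2, 4.243, 4.243.
Zeros with |z| < R = 3.0: -2.
Count = 1.
By the argument principle, (1/2πi) ∮_{|z|=R} p'(z)/p(z) dz equals exactly this count.

Number of zeros inside |z| < 3.0: 1.


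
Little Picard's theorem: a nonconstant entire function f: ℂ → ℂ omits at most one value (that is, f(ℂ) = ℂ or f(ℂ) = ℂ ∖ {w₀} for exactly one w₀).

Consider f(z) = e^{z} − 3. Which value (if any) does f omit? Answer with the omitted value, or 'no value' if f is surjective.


Little Picard bounds the complement of f(ℂ) to at most one point.
e^{z} is never zero on ℂ, so 1·e^{z} takes every value in ℂ ∖ {0}. Adding -3 shifts the range to ℂ ∖ {-3}. Thus f omits exactly the value -3.

Omitted value: -3.


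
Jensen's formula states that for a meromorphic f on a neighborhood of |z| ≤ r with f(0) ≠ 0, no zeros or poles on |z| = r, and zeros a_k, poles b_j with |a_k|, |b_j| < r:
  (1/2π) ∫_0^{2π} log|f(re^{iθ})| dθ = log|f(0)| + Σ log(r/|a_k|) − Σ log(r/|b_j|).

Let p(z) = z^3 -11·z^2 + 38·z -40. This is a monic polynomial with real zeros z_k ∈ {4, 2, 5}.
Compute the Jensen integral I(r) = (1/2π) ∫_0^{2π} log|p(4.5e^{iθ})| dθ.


Zeros: 2, 4, 5; r = 4.5.
Inside |z| < r: 2, 4. Outside (|z| ≥ r): 5.
p(0) = -40, so log|p(0)| = log(40) = 3.6889.
Apply Jensen: I(r) = log|p(0)| + Σ_k log(r/|z_k|), summed over zeros inside |z| < r.
  log(r/|z_k|) for z_k = 4: log(4.5/4) = 0.1178
  log(r/|z_k|) for z_k = 2: log(4.5/2) = 0.8109
  Outside zeros (5) contribute nothing to the Jensen sum.
Sum over inside zeros: 0.9287.
I(r) = log|p(0)| + (inside sum) = 3.6889 + 0.9287 = 4.6176.
Note: since some zeros are outside |z| ≤ r, the simplified n·log(r) form does NOT apply — only the inside zeros contribute.

I(r) ≈ 4.6176.


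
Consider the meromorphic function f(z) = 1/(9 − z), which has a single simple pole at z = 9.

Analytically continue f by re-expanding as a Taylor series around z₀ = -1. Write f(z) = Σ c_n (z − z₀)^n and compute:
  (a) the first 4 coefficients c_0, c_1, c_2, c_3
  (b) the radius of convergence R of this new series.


Let w = z − z₀, so z = z₀ + w.
Then 9 − z = 9 − (z₀ + w) = (9 − z₀) − w = 10 − w.
f(z) = 1/(10 − w) = (1/(10)) · 1/(1 − w/(10)) = Σ_{n≥0} w^n / (10)^(n+1).
So c_n = 1/(10)^(n+1):
  c_0 = 1/(10)^1 = 1/10.
  c_1 = 1/(10)^2 = 1/100.
  c_2 = 1/(10)^3 = 1/1000.
  c_3 = 1/(10)^4 = 1/10000.
The series is valid for |w/d| < 1, i.e. |z − z₀| < |d|.
Radius of convergence: R = |9 − z₀| = |10| = 10 (distance from z₀ to the singularity z = 9).

c_0 = 1/10, c_1 = 1/100, c_2 = 1/1000, c_3 = 1/10000; R = 10.


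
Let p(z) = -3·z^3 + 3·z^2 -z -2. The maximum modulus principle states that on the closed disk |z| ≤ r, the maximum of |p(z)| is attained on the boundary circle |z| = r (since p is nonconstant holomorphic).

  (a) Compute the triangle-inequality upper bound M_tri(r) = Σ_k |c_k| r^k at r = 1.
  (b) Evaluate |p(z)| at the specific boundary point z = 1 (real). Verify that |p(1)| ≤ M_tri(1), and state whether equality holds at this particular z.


Coefficients: c_0 = -2, c_1 = -1, c_2 = 3, c_3 = -3. Radius r = 1.
Part (a). Triangle bound: M_tri(r) = Σ_k |c_k| r^k
  = |-2|·1^0 + |-1|·1^1 + |3|·1^2 + |-3|·1^3
  = 2 + 1 + 3 + 3 = 9.
This bounds M(r) := max_{|z|=r} |p(z)| from above; equality holds iff all terms c_k z^k can be made to align in phase at a single z on |z|=r.
Part (b). At z = 1 (real, on the circle |z| = r):
  p(1) = (-2)·1^0 + (-1)·1^1 + (3)·1^2 + (-3)·1^3 = -3.
  |p(1)| = 3.
Check: |p(1)| = 3 ≤ 9 = M_tri(1). ✓ Equality does not hold at z = 1 (the coefficients have mixed signs, so the terms do not all align in phase there).

M_tri(1) = 9; |p(1)| = 3; equality at z=1: no.


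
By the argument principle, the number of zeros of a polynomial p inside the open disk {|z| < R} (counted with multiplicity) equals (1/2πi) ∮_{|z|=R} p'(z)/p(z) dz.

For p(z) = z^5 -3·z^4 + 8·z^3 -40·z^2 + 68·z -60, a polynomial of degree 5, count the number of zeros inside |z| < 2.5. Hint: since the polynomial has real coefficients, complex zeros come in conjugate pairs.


The zeros of p are: 3, (-1 + 3i), (-1 - 3i), (1 + 1i), (1 - 1i).
Their magnitudes are: 3, 3.162, 3.162, 1.414, 1.414.
Zeros with |z| < R = 2.5: (1 + 1i), (1 - 1i).
Count = 2.
By the argument principle, (1/2πi) ∮_{|z|=R} p'(z)/p(z) dz equals exactly this count.

Number of zeros inside |z| < 2.5: 2.


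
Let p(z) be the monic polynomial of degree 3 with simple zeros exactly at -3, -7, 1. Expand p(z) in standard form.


The polynomial is p(z) = ∏_{α ∈ S} (z − α), where S = {-3, -7, 1}.
Expanding the product yields: p(z) = z^3 + 9·z^2 + 11·z -21.
The resulting polynomial has degree 3 and real coefficients as required.

p(z) = z^3 + 9·z^2 + 11·z -21.


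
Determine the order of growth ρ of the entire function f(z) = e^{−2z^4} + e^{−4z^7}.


Each summand is entire of order 4 and 7 respectively (as in the single-exponential case). The order of a sum is at most the max of the orders, so ρ ≤ 7. For the lower bound: on |z|=r choose arg z so that -4z^7 is real positive; then |e^{-4z^7}| = e^{4r^7} while |e^{-2z^4}| ≤ e^{2r^4} = o(e^{4r^7}). So |f| ≥ e^{4r^7}(1 − o(1)) and ρ ≥ 7. Hence ρ = max(4, 7) = 7.
Therefore ρ = 7.

Order ρ = 7.


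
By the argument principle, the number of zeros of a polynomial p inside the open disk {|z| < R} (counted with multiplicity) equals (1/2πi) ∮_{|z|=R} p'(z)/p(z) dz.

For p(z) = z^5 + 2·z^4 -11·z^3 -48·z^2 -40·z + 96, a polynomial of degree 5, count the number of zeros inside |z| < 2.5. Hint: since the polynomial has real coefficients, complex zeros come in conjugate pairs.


The zeros of p are: -3, 4, 1, (-2 + 2i), (-2 - 2i).
Their magnitudes are: 3, 4, 1, 2.828, 2.828.
Zeros with |z| < R = 2.5: 1.
Count = 1.
By the argument principle, (1/2πi) ∮_{|z|=R} p'(z)/p(z) dz equals exactly this count.

Number of zeros inside |z| < 2.5: 1.


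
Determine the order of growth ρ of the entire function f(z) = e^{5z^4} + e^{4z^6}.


Each summand is entire of order 4 and 6 respectively (as in the single-exponential case). The order of a sum is at most the max of the orders, so ρ ≤ 6. For the lower bound: on |z|=r choose arg z so that 4z^6 is real positive; then |e^{4z^6}| = e^{4r^6} while |e^{5z^4}| ≤ e^{5r^4} = o(e^{4r^6}). So |f| ≥ e^{4r^6}(1 − o(1)) and ρ ≥ 6. Hence ρ = max(4, 6) = 6.
Therefore ρ = 6.

Order ρ = 6.


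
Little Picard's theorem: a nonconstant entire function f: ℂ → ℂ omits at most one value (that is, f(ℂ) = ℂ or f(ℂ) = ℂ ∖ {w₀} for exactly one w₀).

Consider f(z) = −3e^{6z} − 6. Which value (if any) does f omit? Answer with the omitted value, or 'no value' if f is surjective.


Little Picard bounds the complement of f(ℂ) to at most one point.
e^{6z} is never zero on ℂ, so -3·e^{6z} takes every value in ℂ ∖ {0}. Adding -6 shifts the range to ℂ ∖ {-6}. Thus f omits exactly the value -6.

Omitted value: -6.


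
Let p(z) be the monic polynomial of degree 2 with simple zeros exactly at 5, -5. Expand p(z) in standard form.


The polynomial is p(z) = ∏_{α ∈ S} (z − α), where S = {5, -5}.
Expanding the product yields: p(z) = z^2 -25.
The resulting polynomial has degree 2 and real coefficients as required.

p(z) = z^2 -25.


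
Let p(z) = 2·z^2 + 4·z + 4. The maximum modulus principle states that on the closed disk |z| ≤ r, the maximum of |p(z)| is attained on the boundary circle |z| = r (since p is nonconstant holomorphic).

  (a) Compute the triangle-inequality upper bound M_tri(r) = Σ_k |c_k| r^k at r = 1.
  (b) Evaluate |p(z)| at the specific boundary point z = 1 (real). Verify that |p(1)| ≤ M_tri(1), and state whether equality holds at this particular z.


Coefficients: c_0 = 4, c_1 = 4, c_2 = 2. Radius r = 1.
Part (a). Triangle bound: M_tri(r) = Σ_k |c_k| r^k
  = |4|·1^0 + |4|·1^1 + |2|·1^2
  = 4 + 4 + 2 = 10.
This bounds M(r) := max_{|z|=r} |p(z)| from above; equality holds iff all terms c_k z^k can be made to align in phase at a single z on |z|=r.
Part (b). At z = 1 (real, on the circle |z| = r):
  p(1) = (4)·1^0 + (4)·1^1 + (2)·1^2 = 10.
  |p(1)| = 10.
Since all nonzero coefficients share the same sign, |p(1)| = 10 = M_tri(1); the triangle bound is attained at z = 1, so in fact M(r) = 10.

M_tri(1) = 10; |p(1)| = 10; equality at z=1: yes.


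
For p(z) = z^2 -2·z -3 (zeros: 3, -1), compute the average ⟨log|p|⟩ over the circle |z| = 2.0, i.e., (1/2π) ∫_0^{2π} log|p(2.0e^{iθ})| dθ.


Zeros: -1, 3; r = 2.0.
Inside |z| < r: -1. Outside (|z| ≥ r): 3.
p(0) = -3, so log|p(0)| = log(3) = 1.0986.
Apply Jensen: I(r) = log|p(0)| + Σ_k log(r/|z_k|), summed over zeros inside |z| < r.
  log(r/|z_k|) for z_k = -1: log(2.0/1) = 0.6931
  Outside zeros (3) contribute nothing to the Jensen sum.
Sum over inside zeros: 0.6931.
I(r) = log|p(0)| + (inside sum) = 1.0986 + 0.6931 = 1.7918.
Note: since some zeros are outside |z| ≤ r, the simplified n·log(r) form does NOT apply — only the inside zeros contribute.

I(r) ≈ 1.7918.


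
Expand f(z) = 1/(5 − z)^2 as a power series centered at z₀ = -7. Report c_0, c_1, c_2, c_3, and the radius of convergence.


Let w = z − z₀, so z = z₀ + w.
Then 5 − z = 5 − (z₀ + w) = (5 − z₀) − w = 12 − w.
f(z) = 1/(12 − w)^2 = (1/(12)^2) · (1 − w/(12))^{−2}.
By the binomial series (1−u)^{−2} = Σ_{n≥0} C(n+1, 1) u^n for |u|<1, with u = w/(12):
  c_n = C(n+1, 1) / (12)^(n+2).
  c_0 = 1/(12)^2 = 1/144.
  c_1 = 2/(12)^3 = 1/864.
  c_2 = 3/(12)^4 = 1/6912.
  c_3 = 4/(12)^5 = 1/62208.
The series is valid for |w/d| < 1, i.e. |z − z₀| < |d|.
Radius of convergence: R = |5 − z₀| = |12| = 12 (distance from z₀ to the singularity z = 5).

c_0 = 1/144, c_1 = 1/864, c_2 = 1/6912, c_3 = 1/62208; R = 12.


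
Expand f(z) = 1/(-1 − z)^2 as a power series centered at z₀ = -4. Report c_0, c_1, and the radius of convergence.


Let w = z − z₀, so z = z₀ + w.
Then -1 − z = -1 − (z₀ + w) = (-1 − z₀) − w = 3 − w.
f(z) = 1/(3 − w)^2 = (1/(3)^2) · (1 − w/(3))^{−2}.
By the binomial series (1−u)^{−2} = Σ_{n≥0} C(n+1, 1) u^n for |u|<1, with u = w/(3):
  c_n = C(n+1, 1) / (3)^(n+2).
  c_0 = 1/(3)^2 = 1/9.
  c_1 = 2/(3)^3 = 2/27.
The series is valid for |w/d| < 1, i.e. |z − z₀| < |d|.
Radius of convergence: R = |-1 − z₀| = |3| = 3 (distance from z₀ to the singularity z = -1).

c_0 = 1/9, c_1 = 2/27; R = 3.


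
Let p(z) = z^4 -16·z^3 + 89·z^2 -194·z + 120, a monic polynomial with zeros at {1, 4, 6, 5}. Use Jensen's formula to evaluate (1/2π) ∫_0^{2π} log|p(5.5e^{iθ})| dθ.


Zeros: 1, 4, 5, 6; r = 5.5.
Inside |z| < r: 1, 4, 5. Outside (|z| ≥ r): 6.
p(0) = 120, so log|p(0)| = log(120) = 4.7875.
Apply Jensen: I(r) = log|p(0)| + Σ_k log(r/|z_k|), summed over zeros inside |z| < r.
  log(r/|z_k|) for z_k = 1: log(5.5/1) = 1.7047
  log(r/|z_k|) for z_k = 4: log(5.5/4) = 0.3185
  log(r/|z_k|) for z_k = 5: log(5.5/5) = 0.0953
  Outside zeros (6) contribute nothing to the Jensen sum.
Sum over inside zeros: 2.1185.
I(r) = log|p(0)| + (inside sum) = 4.7875 + 2.1185 = 6.9060.
Note: since some zeros are outside |z| ≤ r, the simplified n·log(r) form does NOT apply — only the inside zeros contribute.

I(r) ≈ 6.9060.


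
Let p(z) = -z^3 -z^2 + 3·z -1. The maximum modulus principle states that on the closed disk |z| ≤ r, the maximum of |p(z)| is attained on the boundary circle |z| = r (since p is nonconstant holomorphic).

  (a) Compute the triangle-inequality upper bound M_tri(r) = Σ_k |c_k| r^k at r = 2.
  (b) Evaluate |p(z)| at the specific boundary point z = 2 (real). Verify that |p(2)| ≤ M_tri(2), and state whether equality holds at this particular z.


Coefficients: c_0 = -1, c_1 = 3, c_2 = -1, c_3 = -1. Radius r = 2.
Part (a). Triangle bound: M_tri(r) = Σ_k |c_k| r^k
  = |-1|·2^0 + |3|·2^1 + |-1|·2^2 + |-1|·2^3
  = 1 + 6 + 4 + 8 = 19.
This bounds M(r) := max_{|z|=r} |p(z)| from above; equality holds iff all terms c_k z^k can be made to align in phase at a single z on |z|=r.
Part (b). At z = 2 (real, on the circle |z| = r):
  p(2) = (-1)·2^0 + (3)·2^1 + (-1)·2^2 + (-1)·2^3 = -7.
  |p(2)| = 7.
Check: |p(2)| = 7 ≤ 19 = M_tri(2). ✓ Equality does not hold at z = 2 (the coefficients have mixed signs, so the terms do not all align in phase there).

M_tri(2) = 19; |p(2)| = 7; equality at z=2: no.


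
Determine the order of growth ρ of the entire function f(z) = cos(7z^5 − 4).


Write cos(w) = (e^{iw} ± e^{−iw})/(2 or 2i), so |cos(w)| ≤ e^{|w|}. With w = 7z^5 − 4, |w| ≤ 7r^5 + 4 on |z|=r, giving M(r) ≤ e^{7r^5 + 4} and ρ ≤ 5. For the lower bound, choose z on |z|=r with 7z^5 purely imaginary of modulus 7r^5; then |cos(7z^5 − 4)| grows like e^{7r^5}/2, so ρ ≥ 5. Hence ρ = 5.
Therefore ρ = 5.

Order ρ = 5.


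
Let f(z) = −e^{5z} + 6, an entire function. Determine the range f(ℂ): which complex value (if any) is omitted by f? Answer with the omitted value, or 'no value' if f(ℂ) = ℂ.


Little Picard bounds the complement of f(ℂ) to at most one point.
e^{5z} is never zero on ℂ, so -1·e^{5z} takes every value in ℂ ∖ {0}. Adding 6 shifts the range to ℂ ∖ {6}. Thus f omits exactly the value 6.

Omitted value: 6.


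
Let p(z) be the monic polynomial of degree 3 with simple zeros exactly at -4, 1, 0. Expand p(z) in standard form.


The polynomial is p(z) = ∏_{α ∈ S} (z − α), where S = {-4, 1, 0}.
Expanding the product yields: p(z) = z^3 + 3·z^2 -4·z.
The resulting polynomial has degree 3 and real coefficients as required.

p(z) = z^3 + 3·z^2 -4·z.


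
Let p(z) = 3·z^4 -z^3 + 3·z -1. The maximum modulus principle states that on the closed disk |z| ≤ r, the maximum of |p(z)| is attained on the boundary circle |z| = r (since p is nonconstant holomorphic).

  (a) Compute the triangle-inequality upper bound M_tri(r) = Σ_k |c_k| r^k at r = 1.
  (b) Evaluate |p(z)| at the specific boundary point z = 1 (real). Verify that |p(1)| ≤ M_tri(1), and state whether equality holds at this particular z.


Coefficients: c_0 = -1, c_1 = 3, c_2 = 0, c_3 = -1, c_4 = 3. Radius r = 1.
Part (a). Triangle bound: M_tri(r) = Σ_k |c_k| r^k
  = |-1|·1^0 + |3|·1^1 + |0|·1^2 + |-1|·1^3 + |3|·1^4
  = 1 + 3 + 0 + 1 + 3 = 8.
This bounds M(r) := max_{|z|=r} |p(z)| from above; equality holds iff all terms c_k z^k can be made to align in phase at a single z on |z|=r.
Part (b). At z = 1 (real, on the circle |z| = r):
  p(1) = (-1)·1^0 + (3)·1^1 + (0)·1^2 + (-1)·1^3 + (3)·1^4 = 4.
  |p(1)| = 4.
Check: |p(1)| = 4 ≤ 8 = M_tri(1). ✓ Equality does not hold at z = 1 (the coefficients have mixed signs, so the terms do not all align in phase there).

M_tri(1) = 8; |p(1)| = 4; equality at z=1: no.


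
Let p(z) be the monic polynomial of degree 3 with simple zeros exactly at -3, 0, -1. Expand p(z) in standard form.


The polynomial is p(z) = ∏_{α ∈ S} (z − α), where S = {-3, 0, -1}.
Expanding the product yields: p(z) = z^3 + 4·z^2 + 3·z.
The resulting polynomial has degree 3 and real coefficients as required.

p(z) = z^3 + 4·z^2 + 3·z.


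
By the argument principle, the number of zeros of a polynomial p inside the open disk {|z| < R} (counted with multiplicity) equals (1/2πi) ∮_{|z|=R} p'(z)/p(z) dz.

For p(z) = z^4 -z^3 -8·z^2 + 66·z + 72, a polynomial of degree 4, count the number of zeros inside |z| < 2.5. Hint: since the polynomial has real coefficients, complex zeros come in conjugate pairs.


The zeros of p are: -1, -4, (3 + 3i), (3 - 3i).
Their magnitudes are: 1, 4, 4.243, 4.243.
Zeros with |z| < R = 2.5: -1.
Count = 1.
By the argument principle, (1/2πi) ∮_{|z|=R} p'(z)/p(z) dz equals exactly this count.

Number of zeros inside |z| < 2.5: 1.


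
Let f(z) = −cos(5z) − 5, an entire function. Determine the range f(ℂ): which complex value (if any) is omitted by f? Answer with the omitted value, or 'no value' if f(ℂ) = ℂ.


Little Picard bounds the complement of f(ℂ) to at most one point.
cos is entire and surjective onto ℂ: for every w ∈ ℂ, cos(ζ) = w has a solution ζ ∈ ℂ (e.g., via the complex inverse arccos). With ζ = 5z this gives z = ζ/(5). Then -1·cos(5z) takes every value in -1·ℂ = ℂ, and adding -5 is a bijection of ℂ. So f is surjective and omits no value. (Note: only on the real line is cos bounded by [−1, 1].)

Omitted value: no value.


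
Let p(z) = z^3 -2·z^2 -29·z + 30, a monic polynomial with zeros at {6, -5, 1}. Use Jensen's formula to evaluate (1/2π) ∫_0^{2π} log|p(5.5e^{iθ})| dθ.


Zeros: -5, 1, 6; r = 5.5.
Inside |z| < r: -5, 1. Outside (|z| ≥ r): 6.
p(0) = 30, so log|p(0)| = log(30) = 3.4012.
Apply Jensen: I(r) = log|p(0)| + Σ_k log(r/|z_k|), summed over zeros inside |z| < r.
  log(r/|z_k|) for z_k = -5: log(5.5/5) = 0.0953
  log(r/|z_k|) for z_k = 1: log(5.5/1) = 1.7047
  Outside zeros (6) contribute nothing to the Jensen sum.
Sum over inside zeros: 1.8001.
I(r) = log|p(0)| + (inside sum) = 3.4012 + 1.8001 = 5.2013.
Note: since some zeros are outside |z| ≤ r, the simplified n·log(r) form does NOT apply — only the inside zeros contribute.

I(r) ≈ 5.2013.


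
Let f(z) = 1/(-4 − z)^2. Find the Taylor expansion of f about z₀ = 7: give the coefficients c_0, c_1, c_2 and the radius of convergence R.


Let w = z − z₀, so z = z₀ + w.
Then -4 − z = -4 − (z₀ + w) = (-4 − z₀) − w = -11 − w.
f(z) = 1/(-11 − w)^2 = (1/(-11)^2) · (1 − w/(-11))^{−2}.
By the binomial series (1−u)^{−2} = Σ_{n≥0} C(n+1, 1) u^n for |u|<1, with u = w/(-11):
  c_n = C(n+1, 1) / (-11)^(n+2).
  c_0 = 1/(-11)^2 = 1/121.
  c_1 = 2/(-11)^3 = -2/1331.
  c_2 = 3/(-11)^4 = 3/14641.
The series is valid for |w/d| < 1, i.e. |z − z₀| < |d|.
Radius of convergence: R = |-4 − z₀| = |-11| = 11 (distance from z₀ to the singularity z = -4).

c_0 = 1/121, c_1 = -2/1331, c_2 = 3/14641; R = 11.


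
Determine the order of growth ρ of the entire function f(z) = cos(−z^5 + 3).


Write cos(w) = (e^{iw} ± e^{−iw})/(2 or 2i), so |cos(w)| ≤ e^{|w|}. With w = −z^5 + 3, |w| ≤ 1r^5 + 3 on |z|=r, giving M(r) ≤ e^{1r^5 + 3} and ρ ≤ 5. For the lower bound, choose z on |z|=r with -1z^5 purely imaginary of modulus 1r^5; then |cos(−z^5 + 3)| grows like e^{1r^5}/2, so ρ ≥ 5. Hence ρ = 5.
Therefore ρ = 5.

Order ρ = 5.


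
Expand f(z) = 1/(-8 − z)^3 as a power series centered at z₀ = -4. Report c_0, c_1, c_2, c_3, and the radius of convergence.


Let w = z − z₀, so z = z₀ + w.
Then -8 − z = -8 − (z₀ + w) = (-8 − z₀) − w = -4 − w.
f(z) = 1/(-4 − w)^3 = (1/(-4)^3) · (1 − w/(-4))^{−3}.
By the binomial series (1−u)^{−3} = Σ_{n≥0} C(n+2, 2) u^n for |u|<1, with u = w/(-4):
  c_n = C(n+2, 2) / (-4)^(n+3).
  c_0 = 1/(-4)^3 = -1/64.
  c_1 = 3/(-4)^4 = 3/256.
  c_2 = 6/(-4)^5 = -3/512.
  c_3 = 10/(-4)^6 = 5/2048.
The series is valid for |w/d| < 1, i.e. |z − z₀| < |d|.
Radius of convergence: R = |-8 − z₀| = |-4| = 4 (distance from z₀ to the singularity z = -8).

c_0 = -1/64, c_1 = 3/256, c_2 = -3/512, c_3 = 5/2048; R = 4.


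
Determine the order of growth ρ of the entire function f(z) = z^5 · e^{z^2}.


M(r) = max_{|z|=r} |1|·|z|^5·|e^{z^2}| = 1·r^5 · e^{1r^2} (the factors attain their maxima compatibly on |z|=r). Then log M(r) = log 1 + 5·log r + 1r^2, dominated by the last term, so log log M(r) ~ 2·log r. The polynomial factor 1z^5 contributes only a log r term and does not affect the order. ρ = 2.
Therefore ρ = 2.

Order ρ = 2.


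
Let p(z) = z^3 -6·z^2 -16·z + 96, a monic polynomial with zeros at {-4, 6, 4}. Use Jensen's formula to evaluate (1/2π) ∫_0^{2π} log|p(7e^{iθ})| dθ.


Zeros: -4, 4, 6; r = 7.
Inside |z| < r: -4, 4, 6. Outside (|z| ≥ r): ∅.
p(0) = 96, so log|p(0)| = log(96) = 4.5643.
Apply Jensen: I(r) = log|p(0)| + Σ_k log(r/|z_k|), summed over zeros inside |z| < r.
  log(r/|z_k|) for z_k = -4: log(7/4) = 0.5596
  log(r/|z_k|) for z_k = 6: log(7/6) = 0.1542
  log(r/|z_k|) for z_k = 4: log(7/4) = 0.5596
Sum over inside zeros: 1.2734.
I(r) = log|p(0)| + (inside sum) = 4.5643 + 1.2734 = 5.8377.
Closed form (all zeros inside, monic): I(r) = n·log(r) = 3·log(7) = 5.8377. ✓

I(r) ≈ 5.8377.


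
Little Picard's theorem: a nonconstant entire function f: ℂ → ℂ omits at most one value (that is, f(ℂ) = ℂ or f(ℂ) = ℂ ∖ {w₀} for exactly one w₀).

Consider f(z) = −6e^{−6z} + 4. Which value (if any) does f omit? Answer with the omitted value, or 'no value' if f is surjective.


Little Picard bounds the complement of f(ℂ) to at most one point.
e^{−6z} is never zero on ℂ, so -6·e^{−6z} takes every value in ℂ ∖ {0}. Adding 4 shifts the range to ℂ ∖ {4}. Thus f omits exactly the value 4.

Omitted value: 4.


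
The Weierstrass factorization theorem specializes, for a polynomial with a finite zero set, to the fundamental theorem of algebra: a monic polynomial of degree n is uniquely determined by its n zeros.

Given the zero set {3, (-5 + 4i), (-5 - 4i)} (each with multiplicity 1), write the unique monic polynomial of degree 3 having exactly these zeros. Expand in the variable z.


The polynomial is p(z) = ∏_{α ∈ S} (z − α), where S = {3, (-5 + 4i), (-5 - 4i)}.
Expanding the product yields: p(z) = z^3 + 7·z^2 + 11·z -123.
Note conjugate pairs combine to real quadratics: (z − (-5+4i))(z − (-5−4i)) = z² + 10z + 41.
The resulting polynomial has degree 3 and real coefficients as required.

p(z) = z^3 + 7·z^2 + 11·z -123.


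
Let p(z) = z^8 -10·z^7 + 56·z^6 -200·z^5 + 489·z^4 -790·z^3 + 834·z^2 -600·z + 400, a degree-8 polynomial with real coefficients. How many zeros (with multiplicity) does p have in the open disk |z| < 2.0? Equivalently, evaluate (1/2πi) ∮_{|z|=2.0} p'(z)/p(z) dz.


The zeros of p are: (2 + 2i), (2 - 2i), (0 + 1i), (0 - 1i), (2 + 1i), (2 - 1i), (1 + 3i), (1 - 3i).
Their magnitudes are: 2.828, 2.828, 1, 1, 2.236, 2.236, 3.162, 3.162.
Zeros with |z| < R = 2.0: (0 + 1i), (0 - 1i).
Count = 2.
By the argument principle, (1/2πi) ∮_{|z|=R} p'(z)/p(z) dz equals exactly this count.

Number of zeros inside |z| < 2.0: 2.


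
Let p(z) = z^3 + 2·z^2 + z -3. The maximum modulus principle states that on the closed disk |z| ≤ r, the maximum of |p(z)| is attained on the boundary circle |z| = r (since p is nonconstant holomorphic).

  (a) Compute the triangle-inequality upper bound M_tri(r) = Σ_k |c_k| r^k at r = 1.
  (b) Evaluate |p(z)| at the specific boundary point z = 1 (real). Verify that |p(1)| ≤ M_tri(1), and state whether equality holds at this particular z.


Coefficients: c_0 = -3, c_1 = 1, c_2 = 2, c_3 = 1. Radius r = 1.
Part (a). Triangle bound: M_tri(r) = Σ_k |c_k| r^k
  = |-3|·1^0 + |1|·1^1 + |2|·1^2 + |1|·1^3
  = 3 + 1 + 2 + 1 = 7.
This bounds M(r) := max_{|z|=r} |p(z)| from above; equality holds iff all terms c_k z^k can be made to align in phase at a single z on |z|=r.
Part (b). At z = 1 (real, on the circle |z| = r):
  p(1) = (-3)·1^0 + (1)·1^1 + (2)·1^2 + (1)·1^3 = 1.
  |p(1)| = 1.
Check: |p(1)| = 1 ≤ 7 = M_tri(1). ✓ Equality does not hold at z = 1 (the coefficients have mixed signs, so the terms do not all align in phase there).

M_tri(1) = 7; |p(1)| = 1; equality at z=1: no.


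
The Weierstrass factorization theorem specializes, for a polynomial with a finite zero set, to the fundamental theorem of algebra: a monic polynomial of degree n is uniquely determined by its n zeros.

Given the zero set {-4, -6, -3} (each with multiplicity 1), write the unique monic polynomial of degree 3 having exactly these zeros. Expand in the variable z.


The polynomial is p(z) = ∏_{α ∈ S} (z − α), where S = {-4, -6, -3}.
Expanding the product yields: p(z) = z^3 + 13·z^2 + 54·z + 72.
The resulting polynomial has degree 3 and real coefficients as required.

p(z) = z^3 + 13·z^2 + 54·z + 72.


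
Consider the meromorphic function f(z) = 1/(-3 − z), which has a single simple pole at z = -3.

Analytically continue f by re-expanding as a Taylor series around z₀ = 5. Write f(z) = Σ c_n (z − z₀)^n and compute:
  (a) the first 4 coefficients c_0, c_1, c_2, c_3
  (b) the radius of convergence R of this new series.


Let w = z − z₀, so z = z₀ + w.
Then -3 − z = -3 − (z₀ + w) = (-3 − z₀) − w = -8 − w.
f(z) = 1/(-8 − w) = (1/(-8)) · 1/(1 − w/(-8)) = Σ_{n≥0} w^n / (-8)^(n+1).
So c_n = 1/(-8)^(n+1):
  c_0 = 1/(-8)^1 = -1/8.
  c_1 = 1/(-8)^2 = 1/64.
  c_2 = 1/(-8)^3 = -1/512.
  c_3 = 1/(-8)^4 = 1/4096.
The series is valid for |w/d| < 1, i.e. |z − z₀| < |d|.
Radius of convergence: R = |-3 − z₀| = |-8| = 8 (distance from z₀ to the singularity z = -3).

c_0 = -1/8, c_1 = 1/64, c_2 = -1/512, c_3 = 1/4096; R = 8.


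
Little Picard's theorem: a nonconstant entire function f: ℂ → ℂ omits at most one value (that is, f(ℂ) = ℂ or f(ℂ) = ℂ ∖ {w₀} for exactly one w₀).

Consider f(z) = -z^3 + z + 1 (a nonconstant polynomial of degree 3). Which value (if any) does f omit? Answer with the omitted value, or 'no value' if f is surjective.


Little Picard bounds the complement of f(ℂ) to at most one point.
For every w ∈ ℂ, the equation p(z) − w = 0 is a nonconstant polynomial in z and hence has at least one root by the fundamental theorem of algebra. So p is surjective onto ℂ, omitting no value.

Omitted value: no value.


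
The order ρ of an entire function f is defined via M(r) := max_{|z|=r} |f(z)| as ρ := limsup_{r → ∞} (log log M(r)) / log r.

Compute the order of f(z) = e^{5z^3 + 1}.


|e^{5z^3 + 1}| = e^{Re(5·z^3) + 1} ≤ e^{5|z|^3 + 1} = e^{5r^3 + 1} on |z| = r, so ρ ≤ 3. Choosing z on |z|=r so that 5·z^3 is real positive (always possible by picking arg z appropriately) gives |f(z)| = e^{5r^3 + 1}, matching the bound. The additive constant 1 does not affect log log M(r) ~ 3·log r. Hence ρ = 3.
Therefore ρ = 3.

Order ρ = 3.


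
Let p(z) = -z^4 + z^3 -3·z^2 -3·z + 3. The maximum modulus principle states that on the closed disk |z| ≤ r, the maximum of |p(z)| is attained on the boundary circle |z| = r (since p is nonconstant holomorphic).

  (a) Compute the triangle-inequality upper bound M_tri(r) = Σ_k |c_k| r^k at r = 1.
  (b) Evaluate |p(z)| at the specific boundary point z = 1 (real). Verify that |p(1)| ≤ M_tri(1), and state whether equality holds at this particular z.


Coefficients: c_0 = 3, c_1 = -3, c_2 = -3, c_3 = 1, c_4 = -1. Radius r = 1.
Part (a). Triangle bound: M_tri(r) = Σ_k |c_k| r^k
  = |3|·1^0 + |-3|·1^1 + |-3|·1^2 + |1|·1^3 + |-1|·1^4
  = 3 + 3 + 3 + 1 + 1 = 11.
This bounds M(r) := max_{|z|=r} |p(z)| from above; equality holds iff all terms c_k z^k can be made to align in phase at a single z on |z|=r.
Part (b). At z = 1 (real, on the circle |z| = r):
  p(1) = (3)·1^0 + (-3)·1^1 + (-3)·1^2 + (1)·1^3 + (-1)·1^4 = -3.
  |p(1)| = 3.
Check: |p(1)| = 3 ≤ 11 = M_tri(1). ✓ Equality does not hold at z = 1 (the coefficients have mixed signs, so the terms do not all align in phase there).

M_tri(1) = 11; |p(1)| = 3; equality at z=1: no.


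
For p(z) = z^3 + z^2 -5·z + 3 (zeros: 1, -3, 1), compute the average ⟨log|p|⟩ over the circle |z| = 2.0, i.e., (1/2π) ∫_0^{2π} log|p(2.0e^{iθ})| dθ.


Zeros: -3, 1, 1; r = 2.0.
Inside |z| < r: 1, 1. Outside (|z| ≥ r): -3.
p(0) = 3, so log|p(0)| = log(3) = 1.0986.
Apply Jensen: I(r) = log|p(0)| + Σ_k log(r/|z_k|), summed over zeros inside |z| < r.
  log(r/|z_k|) for z_k = 1: log(2.0/1) = 0.6931
  log(r/|z_k|) for z_k = 1: log(2.0/1) = 0.6931
  Outside zeros (-3) contribute nothing to the Jensen sum.
Sum over inside zeros: 1.3863.
I(r) = log|p(0)| + (inside sum) = 1.0986 + 1.3863 = 2.4849.
Note: since some zeros are outside |z| ≤ r, the simplified n·log(r) form does NOT apply — only the inside zeros contribute.

I(r) ≈ 2.4849.


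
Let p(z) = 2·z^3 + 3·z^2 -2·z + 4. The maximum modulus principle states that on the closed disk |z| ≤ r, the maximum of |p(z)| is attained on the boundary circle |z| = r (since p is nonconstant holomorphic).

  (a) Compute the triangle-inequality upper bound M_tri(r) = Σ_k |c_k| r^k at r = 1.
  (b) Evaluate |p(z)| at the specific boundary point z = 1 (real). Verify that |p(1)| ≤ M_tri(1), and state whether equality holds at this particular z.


Coefficients: c_0 = 4, c_1 = -2, c_2 = 3, c_3 = 2. Radius r = 1.
Part (a). Triangle bound: M_tri(r) = Σ_k |c_k| r^k
  = |4|·1^0 + |-2|·1^1 + |3|·1^2 + |2|·1^3
  = 4 + 2 + 3 + 2 = 11.
This bounds M(r) := max_{|z|=r} |p(z)| from above; equality holds iff all terms c_k z^k can be made to align in phase at a single z on |z|=r.
Part (b). At z = 1 (real, on the circle |z| = r):
  p(1) = (4)·1^0 + (-2)·1^1 + (3)·1^2 + (2)·1^3 = 7.
  |p(1)| = 7.
Check: |p(1)| = 7 ≤ 11 = M_tri(1). ✓ Equality does not hold at z = 1 (the coefficients have mixed signs, so the terms do not all align in phase there).

M_tri(1) = 11; |p(1)| = 7; equality at z=1: no.


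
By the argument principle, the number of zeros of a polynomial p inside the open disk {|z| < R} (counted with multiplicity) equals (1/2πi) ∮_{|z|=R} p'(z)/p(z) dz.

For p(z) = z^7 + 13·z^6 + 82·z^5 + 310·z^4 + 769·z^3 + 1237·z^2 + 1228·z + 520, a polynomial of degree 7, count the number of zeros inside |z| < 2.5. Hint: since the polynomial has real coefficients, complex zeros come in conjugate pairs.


The zeros of p are: (-1 + 2i), (-1 - 2i), -1, (-3 + 2i), (-3 - 2i), (-2 + 2i), (-2 - 2i).
Their magnitudes are: 2.236, 2.236, 1, 3.606, 3.606, 2.828, 2.828.
Zeros with |z| < R = 2.5: (-1 + 2i), (-1 - 2i), -1.
Count = 3.
By the argument principle, (1/2πi) ∮_{|z|=R} p'(z)/p(z) dz equals exactly this count.

Number of zeros inside |z| < 2.5: 3.


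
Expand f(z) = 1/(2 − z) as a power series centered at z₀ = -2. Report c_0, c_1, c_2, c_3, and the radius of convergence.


Let w = z − z₀, so z = z₀ + w.
Then 2 − z = 2 − (z₀ + w) = (2 − z₀) − w = 4 − w.
f(z) = 1/(4 − w) = (1/(4)) · 1/(1 − w/(4)) = Σ_{n≥0} w^n / (4)^(n+1).
So c_n = 1/(4)^(n+1):
  c_0 = 1/(4)^1 = 1/4.
  c_1 = 1/(4)^2 = 1/16.
  c_2 = 1/(4)^3 = 1/64.
  c_3 = 1/(4)^4 = 1/256.
The series is valid for |w/d| < 1, i.e. |z − z₀| < |d|.
Radius of convergence: R = |2 − z₀| = |4| = 4 (distance from z₀ to the singularity z = 2).

c_0 = 1/4, c_1 = 1/16, c_2 = 1/64, c_3 = 1/256; R = 4.


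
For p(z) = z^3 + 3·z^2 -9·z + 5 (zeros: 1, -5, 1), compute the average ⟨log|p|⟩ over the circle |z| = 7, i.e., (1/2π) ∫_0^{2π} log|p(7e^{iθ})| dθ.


Zeros: -5, 1, 1; r = 7.
Inside |z| < r: -5, 1, 1. Outside (|z| ≥ r): ∅.
p(0) = 5, so log|p(0)| = log(5) = 1.6094.
Apply Jensen: I(r) = log|p(0)| + Σ_k log(r/|z_k|), summed over zeros inside |z| < r.
  log(r/|z_k|) for z_k = 1: log(7/1) = 1.9459
  log(r/|z_k|) for z_k = -5: log(7/5) = 0.3365
  log(r/|z_k|) for z_k = 1: log(7/1) = 1.9459
Sum over inside zeros: 4.2283.
I(r) = log|p(0)| + (inside sum) = 1.6094 + 4.2283 = 5.8377.
Closed form (all zeros inside, monic): I(r) = n·log(r) = 3·log(7) = 5.8377. ✓

I(r) ≈ 5.8377.


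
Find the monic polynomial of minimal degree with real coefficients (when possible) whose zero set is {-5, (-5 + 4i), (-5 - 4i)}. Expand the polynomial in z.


The polynomial is p(z) = ∏_{α ∈ S} (z − α), where S = {-5, (-5 + 4i), (-5 - 4i)}.
Expanding the product yields: p(z) = z^3 + 15·z^2 + 91·z + 205.
Note conjugate pairs combine to real quadratics: (z − (-5+4i))(z − (-5−4i)) = z² + 10z + 41.
The resulting polynomial has degree 3 and real coefficients as required.

p(z) = z^3 + 15·z^2 + 91·z + 205.


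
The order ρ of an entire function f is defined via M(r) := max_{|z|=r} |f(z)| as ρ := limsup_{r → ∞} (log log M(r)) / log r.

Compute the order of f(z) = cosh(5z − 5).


cosh(w) is a linear combination of e^{iw} and e^{−iw} (or e^w, e^{−w} in the hyperbolic case), so |cosh(w)| ≤ e^{|w|}. With w = 5z − 5, |w| ≤ 5|z| + 5 = 5r + 5 on |z| = r, giving M(r) ≤ e^{5r + 5}, so ρ ≤ 1. On a suitable ray (z = it for sin/cos; z = t for sinh/cosh, t real → ∞), |cosh(5z − 5)| grows like e^{5|t|}/2, so ρ ≥ 1. Hence ρ = 1.
Therefore ρ = 1.

Order ρ = 1.


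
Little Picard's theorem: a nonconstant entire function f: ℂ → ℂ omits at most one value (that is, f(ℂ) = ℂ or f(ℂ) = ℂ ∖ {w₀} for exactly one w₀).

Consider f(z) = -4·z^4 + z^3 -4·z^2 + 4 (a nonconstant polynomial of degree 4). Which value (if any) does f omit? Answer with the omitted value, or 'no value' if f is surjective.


Little Picard bounds the complement of f(ℂ) to at most one point.
For every w ∈ ℂ, the equation p(z) − w = 0 is a nonconstant polynomial in z and hence has at least one root by the fundamental theorem of algebra. So p is surjective onto ℂ, omitting no value.

Omitted value: no value.


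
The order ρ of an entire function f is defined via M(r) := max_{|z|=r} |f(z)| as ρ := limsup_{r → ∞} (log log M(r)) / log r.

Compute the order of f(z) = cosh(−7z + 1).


cosh(w) is a linear combination of e^{iw} and e^{−iw} (or e^w, e^{−w} in the hyperbolic case), so |cosh(w)| ≤ e^{|w|}. With w = −7z + 1, |w| ≤ 7|z| + 1 = 7r + 1 on |z| = r, giving M(r) ≤ e^{7r + 1}, so ρ ≤ 1. On a suitable ray (z = it for sin/cos; z = t for sinh/cosh, t real → ∞), |cosh(−7z + 1)| grows like e^{7|t|}/2, so ρ ≥ 1. Hence ρ = 1.
Therefore ρ = 1.

Order ρ = 1.


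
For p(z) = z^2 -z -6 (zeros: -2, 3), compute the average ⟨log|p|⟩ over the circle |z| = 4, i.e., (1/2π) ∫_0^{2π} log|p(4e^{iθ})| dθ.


Zeros: -2, 3; r = 4.
Inside |z| < r: -2, 3. Outside (|z| ≥ r): ∅.
p(0) = -6, so log|p(0)| = log(6) = 1.7918.
Apply Jensen: I(r) = log|p(0)| + Σ_k log(r/|z_k|), summed over zeros inside |z| < r.
  log(r/|z_k|) for z_k = -2: log(4/2) = 0.6931
  log(r/|z_k|) for z_k = 3: log(4/3) = 0.2877
Sum over inside zeros: 0.9808.
I(r) = log|p(0)| + (inside sum) = 1.7918 + 0.9808 = 2.7726.
Closed form (all zeros inside, monic): I(r) = n·log(r) = 2·log(4) = 2.7726. ✓

I(r) ≈ 2.7726.


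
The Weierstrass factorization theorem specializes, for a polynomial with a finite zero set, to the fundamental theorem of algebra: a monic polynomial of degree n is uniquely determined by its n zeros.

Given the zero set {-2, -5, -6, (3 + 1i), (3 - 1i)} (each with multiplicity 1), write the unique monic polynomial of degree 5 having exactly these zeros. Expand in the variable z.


The polynomial is p(z) = ∏_{α ∈ S} (z − α), where S = {-2, -5, -6, (3 + 1i), (3 - 1i)}.
Expanding the product yields: p(z) = z^5 + 7·z^4 -16·z^3 -122·z^2 + 160·z + 600.
Note conjugate pairs combine to real quadratics: (z − (3+1i))(z − (3−1i)) = z² − 6z + 10.
The resulting polynomial has degree 5 and real coefficients as required.

p(z) = z^5 + 7·z^4 -16·z^3 -122·z^2 + 160·z + 600.
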